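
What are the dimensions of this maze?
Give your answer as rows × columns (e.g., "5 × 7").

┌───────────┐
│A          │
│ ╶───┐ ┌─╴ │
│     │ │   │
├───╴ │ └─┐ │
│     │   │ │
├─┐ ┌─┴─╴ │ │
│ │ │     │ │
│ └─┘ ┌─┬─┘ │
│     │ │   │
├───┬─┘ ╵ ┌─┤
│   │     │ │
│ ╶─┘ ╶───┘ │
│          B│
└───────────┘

Counting the maze dimensions:
Rows (vertical): 7
Columns (horizontal): 6
Dimensions: 7 × 6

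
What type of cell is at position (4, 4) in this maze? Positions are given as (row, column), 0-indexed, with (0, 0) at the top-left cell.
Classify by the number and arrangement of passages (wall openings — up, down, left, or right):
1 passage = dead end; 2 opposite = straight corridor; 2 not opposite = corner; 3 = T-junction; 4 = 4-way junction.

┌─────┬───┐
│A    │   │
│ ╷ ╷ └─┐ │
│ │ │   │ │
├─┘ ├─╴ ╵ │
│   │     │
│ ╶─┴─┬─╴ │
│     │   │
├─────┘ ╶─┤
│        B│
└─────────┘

Checking cell at (4, 4):
Number of passages: 1
Cell type: dead end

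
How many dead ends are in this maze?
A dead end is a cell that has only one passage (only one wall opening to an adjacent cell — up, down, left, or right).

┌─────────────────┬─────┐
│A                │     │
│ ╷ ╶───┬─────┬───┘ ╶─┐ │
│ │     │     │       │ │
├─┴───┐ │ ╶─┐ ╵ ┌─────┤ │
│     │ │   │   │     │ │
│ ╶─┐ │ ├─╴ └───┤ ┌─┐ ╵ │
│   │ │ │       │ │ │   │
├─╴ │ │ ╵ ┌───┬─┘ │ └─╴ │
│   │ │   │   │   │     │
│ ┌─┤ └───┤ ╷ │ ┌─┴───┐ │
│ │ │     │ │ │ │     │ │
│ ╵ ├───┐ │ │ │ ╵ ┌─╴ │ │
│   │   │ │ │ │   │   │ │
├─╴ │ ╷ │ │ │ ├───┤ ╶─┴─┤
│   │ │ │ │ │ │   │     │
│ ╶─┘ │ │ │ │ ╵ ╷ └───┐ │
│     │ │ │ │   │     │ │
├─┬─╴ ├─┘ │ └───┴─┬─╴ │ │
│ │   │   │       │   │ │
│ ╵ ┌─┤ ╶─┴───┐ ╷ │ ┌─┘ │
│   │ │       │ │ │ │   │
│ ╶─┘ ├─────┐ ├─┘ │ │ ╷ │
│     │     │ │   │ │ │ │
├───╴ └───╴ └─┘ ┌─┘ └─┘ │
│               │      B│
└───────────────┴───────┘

Checking each cell for number of passages:

Dead ends found at positions:
  (0, 8)
  (1, 0)
  (1, 10)
  (3, 7)
  (3, 9)
  (5, 1)
  (6, 11)
  (8, 3)
  (9, 0)
  (10, 2)
  (10, 7)
  (11, 3)
  (11, 6)
  (11, 10)
  (12, 0)
  (12, 8)
Total dead ends: 16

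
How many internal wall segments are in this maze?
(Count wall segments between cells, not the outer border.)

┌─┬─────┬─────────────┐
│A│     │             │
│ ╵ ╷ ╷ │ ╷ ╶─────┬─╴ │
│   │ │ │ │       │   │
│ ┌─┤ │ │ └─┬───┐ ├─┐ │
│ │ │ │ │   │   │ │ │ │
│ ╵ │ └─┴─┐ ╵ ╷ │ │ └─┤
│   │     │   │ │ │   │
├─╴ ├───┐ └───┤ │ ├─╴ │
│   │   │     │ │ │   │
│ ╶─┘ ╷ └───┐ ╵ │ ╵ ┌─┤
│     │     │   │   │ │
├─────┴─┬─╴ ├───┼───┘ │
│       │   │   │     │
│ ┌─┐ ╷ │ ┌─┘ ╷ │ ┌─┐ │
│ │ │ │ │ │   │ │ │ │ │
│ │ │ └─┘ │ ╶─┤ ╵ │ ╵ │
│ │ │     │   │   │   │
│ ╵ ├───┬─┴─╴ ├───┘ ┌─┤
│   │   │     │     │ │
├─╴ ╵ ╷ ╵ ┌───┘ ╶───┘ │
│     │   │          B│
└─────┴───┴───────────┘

Counting internal wall segments:
Total internal walls: 100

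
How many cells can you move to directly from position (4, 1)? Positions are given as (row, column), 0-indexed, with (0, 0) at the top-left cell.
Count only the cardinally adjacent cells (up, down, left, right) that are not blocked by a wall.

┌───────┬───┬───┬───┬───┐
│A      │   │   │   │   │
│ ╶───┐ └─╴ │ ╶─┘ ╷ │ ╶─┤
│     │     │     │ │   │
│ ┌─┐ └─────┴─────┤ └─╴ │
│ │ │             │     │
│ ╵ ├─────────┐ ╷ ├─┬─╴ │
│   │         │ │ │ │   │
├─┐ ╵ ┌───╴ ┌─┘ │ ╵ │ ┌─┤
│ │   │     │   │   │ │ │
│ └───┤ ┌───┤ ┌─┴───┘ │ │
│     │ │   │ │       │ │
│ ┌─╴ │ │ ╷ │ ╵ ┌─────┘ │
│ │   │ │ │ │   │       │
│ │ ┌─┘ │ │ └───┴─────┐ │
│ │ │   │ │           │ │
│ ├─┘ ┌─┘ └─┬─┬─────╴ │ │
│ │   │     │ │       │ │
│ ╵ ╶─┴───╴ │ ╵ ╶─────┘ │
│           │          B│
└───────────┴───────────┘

Checking passable neighbors of (4, 1):
Neighbors: (3, 1), (4, 2)
Count: 2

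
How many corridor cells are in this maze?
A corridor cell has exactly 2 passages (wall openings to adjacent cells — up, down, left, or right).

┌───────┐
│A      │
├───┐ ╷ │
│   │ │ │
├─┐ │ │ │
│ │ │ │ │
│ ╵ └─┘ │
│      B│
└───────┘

Counting cells with exactly 2 passages:
Total corridor cells: 10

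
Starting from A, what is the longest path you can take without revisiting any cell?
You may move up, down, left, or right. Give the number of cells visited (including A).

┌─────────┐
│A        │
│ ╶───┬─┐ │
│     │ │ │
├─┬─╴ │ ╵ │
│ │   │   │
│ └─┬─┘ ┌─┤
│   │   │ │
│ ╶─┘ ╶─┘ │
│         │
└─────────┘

Finding longest simple path using DFS:
Start: (0, 0)
Longest path visits 15 cells
Path: A → right → right → right → right → down → down → left → down → left → down → left → left → up → up

Solution:

┌─────────┐
│A → → → ↓│
│ ╶───┬─┐ │
│     │ │↓│
├─┬─╴ │ ╵ │
│B│   │↓ ↲│
│ └─┬─┘ ┌─┤
│↑  │↓ ↲│ │
│ ╶─┘ ╶─┘ │
│↑ ← ↲    │
└─────────┘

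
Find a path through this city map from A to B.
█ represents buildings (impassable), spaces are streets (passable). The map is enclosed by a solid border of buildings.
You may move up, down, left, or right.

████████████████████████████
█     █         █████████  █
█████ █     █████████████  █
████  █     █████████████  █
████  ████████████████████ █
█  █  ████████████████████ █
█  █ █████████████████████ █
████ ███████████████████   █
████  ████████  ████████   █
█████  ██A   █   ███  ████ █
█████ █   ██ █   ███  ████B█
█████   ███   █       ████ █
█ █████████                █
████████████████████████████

Finding the shortest path from A to B:
Movement: cardinal only
Path length: 22 steps
Directions: right → right → right → down → down → down → right → right → right → right → right → right → right → right → right → right → right → right → right → right → up → up

Solution:

████████████████████████████
█     █         █████████  █
█████ █     █████████████  █
████  █     █████████████  █
████  ████████████████████ █
█  █  ████████████████████ █
█  █ █████████████████████ █
████ ███████████████████   █
████  ████████  ████████   █
█████  ██A→→↓█   ███  ████ █
█████ █   ██↓█   ███  ████B█
█████   ███ ↓ █       ████↑█
█ █████████ ↳→→→→→→→→→→→→→↑█
████████████████████████████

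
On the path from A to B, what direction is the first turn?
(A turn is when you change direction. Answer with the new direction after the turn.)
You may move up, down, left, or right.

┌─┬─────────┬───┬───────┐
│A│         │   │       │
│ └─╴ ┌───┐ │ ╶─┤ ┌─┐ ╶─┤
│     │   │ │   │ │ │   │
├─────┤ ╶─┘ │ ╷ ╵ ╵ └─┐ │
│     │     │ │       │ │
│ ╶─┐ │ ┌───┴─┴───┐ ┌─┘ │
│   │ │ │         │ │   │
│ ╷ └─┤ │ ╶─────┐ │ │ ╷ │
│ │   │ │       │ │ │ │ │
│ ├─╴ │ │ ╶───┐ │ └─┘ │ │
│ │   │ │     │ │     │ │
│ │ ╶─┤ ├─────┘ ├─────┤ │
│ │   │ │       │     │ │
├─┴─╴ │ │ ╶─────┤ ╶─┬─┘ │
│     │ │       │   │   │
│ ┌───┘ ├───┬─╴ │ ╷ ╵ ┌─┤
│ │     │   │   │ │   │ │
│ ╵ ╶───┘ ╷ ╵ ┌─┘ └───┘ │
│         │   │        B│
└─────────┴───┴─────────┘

Directions: down, right, right, up, right, right, right, down, down, left, left, down, down, down, down, down, down, left, left, down, right, right, right, up, right, down, right, up, right, up, left, left, left, up, right, right, right, up, up, left, left, left, up, right, right, right, right, down, down, right, right, up, up, right, down, down, down, down, left, down, left, up, left, down, down, right, right, right
First turn direction: right

Solution:

┌─┬─────────┬───┬───────┐
│A│  ↱ → → ↓│   │       │
│ └─╴ ┌───┐ │ ╶─┤ ┌─┐ ╶─┤
│↳ → ↑│   │↓│   │ │ │   │
├─────┤ ╶─┘ │ ╷ ╵ ╵ └─┐ │
│     │↓ ← ↲│ │       │ │
│ ╶─┐ │ ┌───┴─┴───┐ ┌─┘ │
│   │ │↓│↱ → → → ↓│ │↱ ↓│
│ ╷ └─┤ │ ╶─────┐ │ │ ╷ │
│ │   │↓│↑ ← ← ↰│↓│ │↑│↓│
│ ├─╴ │ │ ╶───┐ │ └─┘ │ │
│ │   │↓│     │↑│↳ → ↑│↓│
│ │ ╶─┤ ├─────┘ ├─────┤ │
│ │   │↓│↱ → → ↑│     │↓│
├─┴─╴ │ │ ╶─────┤ ╶─┬─┘ │
│     │↓│↑ ← ← ↰│↓ ↰│↓ ↲│
│ ┌───┘ ├───┬─╴ │ ╷ ╵ ┌─┤
│ │↓ ← ↲│↱ ↓│↱ ↑│↓│↑ ↲│ │
│ ╵ ╶───┘ ╷ ╵ ┌─┘ └───┘ │
│  ↳ → → ↑│↳ ↑│  ↳ → → B│
└─────────┴───┴─────────┘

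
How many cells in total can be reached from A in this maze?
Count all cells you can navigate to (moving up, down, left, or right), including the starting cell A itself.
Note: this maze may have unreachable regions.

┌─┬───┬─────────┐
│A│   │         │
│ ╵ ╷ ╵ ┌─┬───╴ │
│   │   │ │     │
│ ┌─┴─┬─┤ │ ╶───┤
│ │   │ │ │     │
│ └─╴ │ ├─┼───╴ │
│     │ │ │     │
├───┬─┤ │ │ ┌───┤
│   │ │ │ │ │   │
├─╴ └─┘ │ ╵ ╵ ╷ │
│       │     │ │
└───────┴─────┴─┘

Using BFS/flood-fill to find all reachable cells from A:
Maze size: 6 × 8 = 48 total cells
12 cell(s) are walled off and cannot be reached from A.
Reachable cells: 36

Reachable region (· marks reachable cells):

┌─┬───┬─────────┐
│A│· ·│· · · · ·│
│ ╵ ╷ ╵ ┌─┬───╴ │
│· ·│· ·│ │· · ·│
│ ┌─┴─┬─┤ │ ╶───┤
│·│· ·│ │ │· · ·│
│ └─╴ │ ├─┼───╴ │
│· · ·│ │·│· · ·│
├───┬─┤ │ │ ┌───┤
│   │ │ │·│·│· ·│
├─╴ └─┘ │ ╵ ╵ ╷ │
│       │· · ·│·│
└───────┴─────┴─┘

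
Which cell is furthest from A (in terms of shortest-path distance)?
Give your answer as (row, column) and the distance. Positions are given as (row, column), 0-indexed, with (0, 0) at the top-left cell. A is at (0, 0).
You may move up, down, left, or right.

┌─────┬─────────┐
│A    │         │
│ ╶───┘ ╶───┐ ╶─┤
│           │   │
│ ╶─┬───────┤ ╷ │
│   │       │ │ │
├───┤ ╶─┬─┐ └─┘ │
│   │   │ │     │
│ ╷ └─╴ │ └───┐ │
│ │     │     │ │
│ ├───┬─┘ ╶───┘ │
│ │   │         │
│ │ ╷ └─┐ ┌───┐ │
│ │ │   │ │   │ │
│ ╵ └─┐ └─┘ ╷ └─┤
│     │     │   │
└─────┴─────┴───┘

Computing BFS distances from A to all cells:
Furthest cell: (7, 7)
Distance: 42 steps

Path from A to the furthest cell:

┌─────┬─────────┐
│A    │↱ → → ↓  │
│ ╶───┘ ╶───┐ ╶─┤
│↳ → → ↑    │↳ ↓│
│ ╶─┬───────┤ ╷ │
│   │↓ ← ← ↰│ │↓│
├───┤ ╶─┬─┐ └─┘ │
│↓ ↰│↳ ↓│ │↑ ← ↲│
│ ╷ └─╴ │ └───┐ │
│↓│↑ ← ↲│     │ │
│ ├───┬─┘ ╶───┘ │
│↓│↱ ↓│         │
│ │ ╷ └─┐ ┌───┐ │
│↓│↑│↳ ↓│ │↱ ↓│ │
│ ╵ └─┐ └─┘ ╷ └─┤
│↳ ↑  │↳ → ↑│↳ B│
└─────┴─────┴───┘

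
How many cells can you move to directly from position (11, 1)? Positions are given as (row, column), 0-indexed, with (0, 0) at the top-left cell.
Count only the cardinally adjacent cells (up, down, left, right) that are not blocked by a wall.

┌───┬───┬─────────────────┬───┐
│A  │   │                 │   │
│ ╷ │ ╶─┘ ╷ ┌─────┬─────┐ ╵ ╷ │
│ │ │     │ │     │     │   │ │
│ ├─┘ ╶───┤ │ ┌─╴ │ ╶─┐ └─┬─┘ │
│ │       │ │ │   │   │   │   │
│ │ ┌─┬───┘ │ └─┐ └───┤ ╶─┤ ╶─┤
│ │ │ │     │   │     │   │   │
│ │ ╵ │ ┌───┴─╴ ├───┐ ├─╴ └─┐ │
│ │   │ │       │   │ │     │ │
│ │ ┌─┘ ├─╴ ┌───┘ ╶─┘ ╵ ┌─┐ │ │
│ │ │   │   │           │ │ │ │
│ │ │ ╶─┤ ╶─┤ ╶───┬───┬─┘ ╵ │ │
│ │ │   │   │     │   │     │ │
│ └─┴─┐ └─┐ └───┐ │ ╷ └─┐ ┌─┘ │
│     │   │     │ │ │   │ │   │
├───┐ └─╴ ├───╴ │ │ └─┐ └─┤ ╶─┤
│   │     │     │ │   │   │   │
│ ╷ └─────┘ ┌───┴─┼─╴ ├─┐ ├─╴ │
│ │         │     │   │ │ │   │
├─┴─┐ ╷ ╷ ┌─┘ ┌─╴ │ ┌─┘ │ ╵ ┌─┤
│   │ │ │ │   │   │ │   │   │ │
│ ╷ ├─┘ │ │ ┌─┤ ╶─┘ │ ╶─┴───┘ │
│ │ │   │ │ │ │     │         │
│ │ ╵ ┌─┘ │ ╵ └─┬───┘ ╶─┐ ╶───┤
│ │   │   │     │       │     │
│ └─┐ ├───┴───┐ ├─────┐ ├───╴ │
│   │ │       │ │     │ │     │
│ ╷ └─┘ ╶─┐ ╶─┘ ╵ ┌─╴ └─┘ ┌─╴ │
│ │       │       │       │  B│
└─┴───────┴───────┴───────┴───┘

Checking passable neighbors of (11, 1):
Neighbors: (10, 1), (12, 1)
Count: 2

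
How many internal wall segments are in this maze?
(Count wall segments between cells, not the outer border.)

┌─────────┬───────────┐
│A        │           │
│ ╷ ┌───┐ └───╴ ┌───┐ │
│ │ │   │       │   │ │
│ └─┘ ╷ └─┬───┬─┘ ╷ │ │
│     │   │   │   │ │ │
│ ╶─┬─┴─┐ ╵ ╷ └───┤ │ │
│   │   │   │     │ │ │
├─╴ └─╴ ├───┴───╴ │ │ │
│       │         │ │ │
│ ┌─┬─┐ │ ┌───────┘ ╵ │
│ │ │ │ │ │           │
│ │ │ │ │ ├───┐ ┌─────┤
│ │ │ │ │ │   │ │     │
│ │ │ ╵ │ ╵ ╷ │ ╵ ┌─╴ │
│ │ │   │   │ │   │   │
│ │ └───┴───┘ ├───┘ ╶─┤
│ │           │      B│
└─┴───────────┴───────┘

Counting internal wall segments:
Total internal walls: 80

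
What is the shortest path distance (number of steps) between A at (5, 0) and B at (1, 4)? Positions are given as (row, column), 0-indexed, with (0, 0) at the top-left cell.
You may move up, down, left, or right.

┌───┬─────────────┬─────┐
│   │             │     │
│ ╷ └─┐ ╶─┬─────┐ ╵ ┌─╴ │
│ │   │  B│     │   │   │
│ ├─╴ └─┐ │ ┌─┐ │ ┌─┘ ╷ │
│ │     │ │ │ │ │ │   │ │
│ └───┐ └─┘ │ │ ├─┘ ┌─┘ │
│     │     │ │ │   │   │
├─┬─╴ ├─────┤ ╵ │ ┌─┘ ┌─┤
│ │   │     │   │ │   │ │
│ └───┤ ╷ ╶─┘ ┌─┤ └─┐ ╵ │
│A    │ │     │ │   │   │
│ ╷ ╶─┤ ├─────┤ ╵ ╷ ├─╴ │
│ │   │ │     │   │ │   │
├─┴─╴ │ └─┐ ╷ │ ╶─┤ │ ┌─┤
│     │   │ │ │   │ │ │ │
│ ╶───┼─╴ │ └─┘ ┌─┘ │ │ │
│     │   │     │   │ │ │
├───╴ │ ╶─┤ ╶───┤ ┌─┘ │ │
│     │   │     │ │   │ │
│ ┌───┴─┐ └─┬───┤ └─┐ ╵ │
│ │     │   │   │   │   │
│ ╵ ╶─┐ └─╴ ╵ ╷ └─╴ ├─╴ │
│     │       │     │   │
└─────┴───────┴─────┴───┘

Finding path from (5, 0) to (1, 4):
Path: (5,0) → (5,1) → (6,1) → (6,2) → (7,2) → (7,1) → (7,0) → (8,0) → (8,1) → (8,2) → (9,2) → (9,1) → (9,0) → (10,0) → (11,0) → (11,1) → (10,1) → (10,2) → (10,3) → (11,3) → (11,4) → (11,5) → (11,6) → (10,6) → (10,7) → (11,7) → (11,8) → (11,9) → (10,9) → (10,8) → (9,8) → (8,8) → (8,9) → (7,9) → (6,9) → (5,9) → (5,8) → (4,8) → (3,8) → (3,9) → (2,9) → (2,10) → (1,10) → (1,11) → (0,11) → (0,10) → (0,9) → (1,9) → (1,8) → (0,8) → (0,7) → (0,6) → (0,5) → (0,4) → (0,3) → (1,3) → (1,4)
Distance: 56 steps

Solution:

┌───┬─────────────┬─────┐
│   │  ↓ ← ← ← ← ↰│↓ ← ↰│
│ ╷ └─┐ ╶─┬─────┐ ╵ ┌─╴ │
│ │   │↳ B│     │↑ ↲│↱ ↑│
│ ├─╴ └─┐ │ ┌─┐ │ ┌─┘ ╷ │
│ │     │ │ │ │ │ │↱ ↑│ │
│ └───┐ └─┘ │ │ ├─┘ ┌─┘ │
│     │     │ │ │↱ ↑│   │
├─┬─╴ ├─────┤ ╵ │ ┌─┘ ┌─┤
│ │   │     │   │↑│   │ │
│ └───┤ ╷ ╶─┘ ┌─┤ └─┐ ╵ │
│A ↓  │ │     │ │↑ ↰│   │
│ ╷ ╶─┤ ├─────┤ ╵ ╷ ├─╴ │
│ │↳ ↓│ │     │   │↑│   │
├─┴─╴ │ └─┐ ╷ │ ╶─┤ │ ┌─┤
│↓ ← ↲│   │ │ │   │↑│ │ │
│ ╶───┼─╴ │ └─┘ ┌─┘ │ │ │
│↳ → ↓│   │     │↱ ↑│ │ │
├───╴ │ ╶─┤ ╶───┤ ┌─┘ │ │
│↓ ← ↲│   │     │↑│   │ │
│ ┌───┴─┐ └─┬───┤ └─┐ ╵ │
│↓│↱ → ↓│   │↱ ↓│↑ ↰│   │
│ ╵ ╶─┐ └─╴ ╵ ╷ └─╴ ├─╴ │
│↳ ↑  │↳ → → ↑│↳ → ↑│   │
└─────┴───────┴─────┴───┘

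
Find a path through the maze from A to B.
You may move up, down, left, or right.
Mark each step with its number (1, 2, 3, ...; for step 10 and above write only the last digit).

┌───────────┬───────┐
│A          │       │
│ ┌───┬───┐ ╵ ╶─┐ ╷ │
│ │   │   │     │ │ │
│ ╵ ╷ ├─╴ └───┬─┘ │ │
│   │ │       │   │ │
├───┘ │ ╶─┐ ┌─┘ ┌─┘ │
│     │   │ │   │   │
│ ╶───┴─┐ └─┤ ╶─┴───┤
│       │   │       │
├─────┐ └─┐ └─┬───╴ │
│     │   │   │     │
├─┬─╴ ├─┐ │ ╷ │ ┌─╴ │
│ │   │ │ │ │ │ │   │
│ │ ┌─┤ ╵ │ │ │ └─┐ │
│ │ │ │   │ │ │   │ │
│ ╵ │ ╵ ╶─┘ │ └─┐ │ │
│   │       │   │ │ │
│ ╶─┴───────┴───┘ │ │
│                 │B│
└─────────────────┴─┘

Finding the shortest path through the maze:
Path length: 24 steps
Directions: right → right → right → right → right → down → right → up → right → right → down → down → left → down → left → down → right → right → right → down → down → down → down → down

Solution:

┌───────────┬───────┐
│A 1 2 3 4 5│8 9 0  │
│ ┌───┬───┐ ╵ ╶─┐ ╷ │
│ │   │   │6 7  │1│ │
│ ╵ ╷ ├─╴ └───┬─┘ │ │
│   │ │       │3 2│ │
├───┘ │ ╶─┐ ┌─┘ ┌─┘ │
│     │   │ │5 4│   │
│ ╶───┴─┐ └─┤ ╶─┴───┤
│       │   │6 7 8 9│
├─────┐ └─┐ └─┬───╴ │
│     │   │   │    0│
├─┬─╴ ├─┐ │ ╷ │ ┌─╴ │
│ │   │ │ │ │ │ │  1│
│ │ ┌─┤ ╵ │ │ │ └─┐ │
│ │ │ │   │ │ │   │2│
│ ╵ │ ╵ ╶─┘ │ └─┐ │ │
│   │       │   │ │3│
│ ╶─┴───────┴───┘ │ │
│                 │B│
└─────────────────┴─┘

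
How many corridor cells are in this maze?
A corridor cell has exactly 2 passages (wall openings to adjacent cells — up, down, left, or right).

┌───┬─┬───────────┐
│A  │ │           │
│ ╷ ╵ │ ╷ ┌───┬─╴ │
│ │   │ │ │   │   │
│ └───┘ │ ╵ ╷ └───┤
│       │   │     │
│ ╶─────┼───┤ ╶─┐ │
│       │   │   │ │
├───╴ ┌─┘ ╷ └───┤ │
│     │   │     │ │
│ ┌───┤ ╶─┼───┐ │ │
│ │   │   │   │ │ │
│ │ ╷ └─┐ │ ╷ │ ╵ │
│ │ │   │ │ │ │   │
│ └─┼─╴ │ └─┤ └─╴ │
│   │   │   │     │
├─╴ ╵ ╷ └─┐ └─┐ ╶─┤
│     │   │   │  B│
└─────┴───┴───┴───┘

Counting cells with exactly 2 passages:
Total corridor cells: 63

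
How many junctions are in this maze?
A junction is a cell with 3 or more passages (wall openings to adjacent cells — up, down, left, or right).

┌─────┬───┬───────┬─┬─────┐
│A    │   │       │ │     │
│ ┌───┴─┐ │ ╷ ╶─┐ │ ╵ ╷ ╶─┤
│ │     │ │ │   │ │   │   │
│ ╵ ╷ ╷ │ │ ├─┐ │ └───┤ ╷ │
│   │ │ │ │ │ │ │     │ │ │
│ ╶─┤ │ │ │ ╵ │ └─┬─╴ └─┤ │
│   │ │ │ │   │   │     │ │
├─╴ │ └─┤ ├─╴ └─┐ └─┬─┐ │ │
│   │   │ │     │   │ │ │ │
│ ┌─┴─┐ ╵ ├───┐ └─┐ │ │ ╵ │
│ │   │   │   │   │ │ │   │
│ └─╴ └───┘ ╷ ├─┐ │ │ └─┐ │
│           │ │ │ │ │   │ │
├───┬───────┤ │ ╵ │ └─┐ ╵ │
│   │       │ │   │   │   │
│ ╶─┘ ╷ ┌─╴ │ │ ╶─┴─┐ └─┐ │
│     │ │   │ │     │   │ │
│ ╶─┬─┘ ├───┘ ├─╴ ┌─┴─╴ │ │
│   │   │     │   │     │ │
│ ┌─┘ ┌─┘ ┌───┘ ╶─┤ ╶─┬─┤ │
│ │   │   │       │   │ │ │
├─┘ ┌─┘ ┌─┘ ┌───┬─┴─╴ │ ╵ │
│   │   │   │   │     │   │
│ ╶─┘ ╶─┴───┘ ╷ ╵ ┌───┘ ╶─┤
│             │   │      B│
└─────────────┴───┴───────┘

Checking each cell for number of passages:

Junctions found (3+ passages):
  (0, 6): 3 passages
  (0, 11): 3 passages
  (1, 2): 3 passages
  (1, 11): 3 passages
  (2, 0): 3 passages
  (3, 6): 3 passages
  (3, 10): 3 passages
  (4, 6): 3 passages
  (5, 12): 3 passages
  (6, 2): 3 passages
  (7, 3): 3 passages
  (7, 7): 3 passages
  (7, 12): 3 passages
  (8, 0): 3 passages
  (8, 8): 3 passages
  (9, 0): 3 passages
  (10, 7): 3 passages
  (11, 11): 3 passages
  (12, 2): 3 passages
  (12, 11): 3 passages
Total junctions: 20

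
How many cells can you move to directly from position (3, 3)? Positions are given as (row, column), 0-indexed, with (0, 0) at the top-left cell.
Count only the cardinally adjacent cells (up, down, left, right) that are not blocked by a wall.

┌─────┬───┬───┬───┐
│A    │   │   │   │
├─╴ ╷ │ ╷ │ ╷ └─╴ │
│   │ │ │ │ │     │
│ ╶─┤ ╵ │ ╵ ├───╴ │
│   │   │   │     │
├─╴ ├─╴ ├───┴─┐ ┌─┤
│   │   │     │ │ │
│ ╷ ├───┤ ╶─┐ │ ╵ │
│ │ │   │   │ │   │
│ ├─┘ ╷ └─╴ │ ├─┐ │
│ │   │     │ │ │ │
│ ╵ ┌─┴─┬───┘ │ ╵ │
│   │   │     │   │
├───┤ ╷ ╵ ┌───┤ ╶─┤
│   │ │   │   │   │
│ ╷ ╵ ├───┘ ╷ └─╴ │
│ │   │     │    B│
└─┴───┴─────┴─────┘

Checking passable neighbors of (3, 3):
Neighbors: (2, 3), (3, 2)
Count: 2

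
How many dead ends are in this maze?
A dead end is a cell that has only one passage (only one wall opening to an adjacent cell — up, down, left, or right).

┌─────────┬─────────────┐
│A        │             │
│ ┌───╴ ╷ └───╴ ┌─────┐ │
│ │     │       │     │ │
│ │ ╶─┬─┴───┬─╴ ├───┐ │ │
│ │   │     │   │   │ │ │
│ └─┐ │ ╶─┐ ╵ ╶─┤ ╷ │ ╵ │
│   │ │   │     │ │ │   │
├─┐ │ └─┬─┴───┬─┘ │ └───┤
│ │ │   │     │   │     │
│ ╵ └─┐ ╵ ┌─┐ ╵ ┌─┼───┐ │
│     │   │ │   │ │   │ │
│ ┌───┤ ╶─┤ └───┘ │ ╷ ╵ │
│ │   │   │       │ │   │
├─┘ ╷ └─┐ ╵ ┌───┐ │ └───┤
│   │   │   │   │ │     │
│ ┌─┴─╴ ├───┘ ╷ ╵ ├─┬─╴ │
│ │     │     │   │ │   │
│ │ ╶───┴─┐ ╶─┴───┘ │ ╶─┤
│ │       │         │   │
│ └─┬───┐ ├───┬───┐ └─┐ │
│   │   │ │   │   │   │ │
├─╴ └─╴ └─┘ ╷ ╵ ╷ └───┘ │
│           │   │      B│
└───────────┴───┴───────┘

Checking each cell for number of passages:

Dead ends found at positions:
  (0, 5)
  (1, 8)
  (3, 4)
  (3, 7)
  (4, 0)
  (5, 2)
  (5, 5)
  (5, 8)
  (6, 0)
  (8, 4)
  (8, 9)
  (10, 2)
  (10, 4)
  (10, 10)
  (11, 0)
Total dead ends: 15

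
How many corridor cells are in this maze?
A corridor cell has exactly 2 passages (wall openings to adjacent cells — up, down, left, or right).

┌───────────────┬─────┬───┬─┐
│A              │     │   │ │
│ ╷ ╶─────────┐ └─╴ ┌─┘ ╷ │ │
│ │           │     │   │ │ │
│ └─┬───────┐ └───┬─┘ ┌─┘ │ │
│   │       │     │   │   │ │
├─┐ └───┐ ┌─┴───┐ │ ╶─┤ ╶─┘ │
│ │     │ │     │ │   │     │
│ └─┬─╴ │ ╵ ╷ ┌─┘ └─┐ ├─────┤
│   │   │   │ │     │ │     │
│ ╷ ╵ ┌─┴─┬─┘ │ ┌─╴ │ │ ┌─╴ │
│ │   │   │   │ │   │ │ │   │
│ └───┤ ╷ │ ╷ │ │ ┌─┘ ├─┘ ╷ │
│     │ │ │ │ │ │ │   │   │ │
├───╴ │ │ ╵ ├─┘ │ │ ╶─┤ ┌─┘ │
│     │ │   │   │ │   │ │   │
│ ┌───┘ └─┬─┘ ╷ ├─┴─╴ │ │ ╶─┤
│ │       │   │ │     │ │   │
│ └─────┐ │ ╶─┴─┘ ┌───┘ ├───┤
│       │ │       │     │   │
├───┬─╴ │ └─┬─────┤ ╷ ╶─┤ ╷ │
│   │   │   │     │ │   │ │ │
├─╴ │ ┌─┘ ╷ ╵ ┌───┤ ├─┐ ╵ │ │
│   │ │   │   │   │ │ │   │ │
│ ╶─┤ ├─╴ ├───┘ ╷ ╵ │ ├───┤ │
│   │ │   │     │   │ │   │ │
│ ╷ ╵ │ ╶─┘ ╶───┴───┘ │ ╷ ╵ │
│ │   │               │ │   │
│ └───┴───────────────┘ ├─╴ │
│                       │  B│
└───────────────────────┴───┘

Counting cells with exactly 2 passages:
Total corridor cells: 176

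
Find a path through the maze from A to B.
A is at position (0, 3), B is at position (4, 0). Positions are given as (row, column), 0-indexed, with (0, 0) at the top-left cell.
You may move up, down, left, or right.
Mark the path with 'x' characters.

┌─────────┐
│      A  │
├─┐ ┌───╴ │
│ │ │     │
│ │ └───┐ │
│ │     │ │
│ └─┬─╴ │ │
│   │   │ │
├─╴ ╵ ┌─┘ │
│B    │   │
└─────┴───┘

Finding the shortest path from (0, 3) to (4, 0):
Path length: 11 steps
Directions: left → left → down → down → right → right → down → left → down → left → left

Solution:

┌─────────┐
│  x x A  │
├─┐ ┌───╴ │
│ │x│     │
│ │ └───┐ │
│ │x x x│ │
│ └─┬─╴ │ │
│   │x x│ │
├─╴ ╵ ┌─┘ │
│B x x│   │
└─────┴───┘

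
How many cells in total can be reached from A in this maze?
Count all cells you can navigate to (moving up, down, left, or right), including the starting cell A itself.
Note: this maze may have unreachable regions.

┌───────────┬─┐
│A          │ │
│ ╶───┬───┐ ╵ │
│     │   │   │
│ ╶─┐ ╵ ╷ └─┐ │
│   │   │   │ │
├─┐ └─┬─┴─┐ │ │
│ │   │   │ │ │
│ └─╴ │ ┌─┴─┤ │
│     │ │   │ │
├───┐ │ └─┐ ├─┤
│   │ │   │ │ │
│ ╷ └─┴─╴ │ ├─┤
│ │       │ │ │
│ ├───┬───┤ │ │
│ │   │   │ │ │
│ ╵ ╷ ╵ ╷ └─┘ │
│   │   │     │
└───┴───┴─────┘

Using BFS/flood-fill to find all reachable cells from A:
Maze size: 9 × 7 = 63 total cells
32 cell(s) are walled off and cannot be reached from A.
Reachable cells: 31

Reachable region (· marks reachable cells):

┌───────────┬─┐
│A · · · · ·│·│
│ ╶───┬───┐ ╵ │
│· · ·│· ·│· ·│
│ ╶─┐ ╵ ╷ └─┐ │
│· ·│· ·│· ·│·│
├─┐ └─┬─┴─┐ │ │
│·│· ·│   │·│·│
│ └─╴ │ ┌─┴─┤ │
│· · ·│ │   │·│
├───┐ │ └─┐ ├─┤
│   │·│   │ │ │
│ ╷ └─┴─╴ │ ├─┤
│ │       │ │ │
│ ├───┬───┤ │ │
│ │   │   │ │ │
│ ╵ ╷ ╵ ╷ └─┘ │
│   │   │     │
└───┴───┴─────┘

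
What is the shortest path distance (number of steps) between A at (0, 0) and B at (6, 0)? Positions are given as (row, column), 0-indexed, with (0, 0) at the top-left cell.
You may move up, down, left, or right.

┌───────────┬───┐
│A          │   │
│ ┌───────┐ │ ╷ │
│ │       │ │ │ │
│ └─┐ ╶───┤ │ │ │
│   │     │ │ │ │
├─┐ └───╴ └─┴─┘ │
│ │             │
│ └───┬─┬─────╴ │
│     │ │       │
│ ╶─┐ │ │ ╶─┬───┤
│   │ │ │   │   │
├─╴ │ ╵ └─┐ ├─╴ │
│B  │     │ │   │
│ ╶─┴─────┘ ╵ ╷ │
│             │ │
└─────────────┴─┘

Finding path from (0, 0) to (6, 0):
Path: (0,0) → (1,0) → (2,0) → (2,1) → (3,1) → (3,2) → (3,3) → (3,4) → (3,5) → (3,6) → (3,7) → (4,7) → (4,6) → (4,5) → (4,4) → (5,4) → (5,5) → (6,5) → (7,5) → (7,4) → (7,3) → (7,2) → (7,1) → (7,0) → (6,0)
Distance: 24 steps

Solution:

┌───────────┬───┐
│A          │   │
│ ┌───────┐ │ ╷ │
│↓│       │ │ │ │
│ └─┐ ╶───┤ │ │ │
│↳ ↓│     │ │ │ │
├─┐ └───╴ └─┴─┘ │
│ │↳ → → → → → ↓│
│ └───┬─┬─────╴ │
│     │ │↓ ← ← ↲│
│ ╶─┐ │ │ ╶─┬───┤
│   │ │ │↳ ↓│   │
├─╴ │ ╵ └─┐ ├─╴ │
│B  │     │↓│   │
│ ╶─┴─────┘ ╵ ╷ │
│↑ ← ← ← ← ↲  │ │
└─────────────┴─┘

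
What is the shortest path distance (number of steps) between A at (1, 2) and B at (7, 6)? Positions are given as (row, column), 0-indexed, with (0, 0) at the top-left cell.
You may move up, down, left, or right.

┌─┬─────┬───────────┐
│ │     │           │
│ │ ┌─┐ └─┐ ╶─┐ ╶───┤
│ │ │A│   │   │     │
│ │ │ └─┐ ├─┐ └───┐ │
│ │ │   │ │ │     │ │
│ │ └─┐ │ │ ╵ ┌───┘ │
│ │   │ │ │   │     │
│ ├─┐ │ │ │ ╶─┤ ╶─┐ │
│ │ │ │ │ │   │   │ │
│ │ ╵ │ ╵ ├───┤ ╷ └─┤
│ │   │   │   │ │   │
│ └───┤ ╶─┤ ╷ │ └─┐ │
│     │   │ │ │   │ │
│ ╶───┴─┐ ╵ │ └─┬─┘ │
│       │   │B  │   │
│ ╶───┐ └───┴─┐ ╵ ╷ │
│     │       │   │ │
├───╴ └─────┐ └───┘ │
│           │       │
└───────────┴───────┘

Finding path from (1, 2) to (7, 6):
Path: (1,2) → (2,2) → (2,3) → (3,3) → (4,3) → (5,3) → (6,3) → (6,4) → (7,4) → (7,5) → (6,5) → (5,5) → (5,6) → (6,6) → (7,6)
Distance: 14 steps

Solution:

┌─┬─────┬───────────┐
│ │     │           │
│ │ ┌─┐ └─┐ ╶─┐ ╶───┤
│ │ │A│   │   │     │
│ │ │ └─┐ ├─┐ └───┐ │
│ │ │↳ ↓│ │ │     │ │
│ │ └─┐ │ │ ╵ ┌───┘ │
│ │   │↓│ │   │     │
│ ├─┐ │ │ │ ╶─┤ ╶─┐ │
│ │ │ │↓│ │   │   │ │
│ │ ╵ │ ╵ ├───┤ ╷ └─┤
│ │   │↓  │↱ ↓│ │   │
│ └───┤ ╶─┤ ╷ │ └─┐ │
│     │↳ ↓│↑│↓│   │ │
│ ╶───┴─┐ ╵ │ └─┬─┘ │
│       │↳ ↑│B  │   │
│ ╶───┐ └───┴─┐ ╵ ╷ │
│     │       │   │ │
├───╴ └─────┐ └───┘ │
│           │       │
└───────────┴───────┘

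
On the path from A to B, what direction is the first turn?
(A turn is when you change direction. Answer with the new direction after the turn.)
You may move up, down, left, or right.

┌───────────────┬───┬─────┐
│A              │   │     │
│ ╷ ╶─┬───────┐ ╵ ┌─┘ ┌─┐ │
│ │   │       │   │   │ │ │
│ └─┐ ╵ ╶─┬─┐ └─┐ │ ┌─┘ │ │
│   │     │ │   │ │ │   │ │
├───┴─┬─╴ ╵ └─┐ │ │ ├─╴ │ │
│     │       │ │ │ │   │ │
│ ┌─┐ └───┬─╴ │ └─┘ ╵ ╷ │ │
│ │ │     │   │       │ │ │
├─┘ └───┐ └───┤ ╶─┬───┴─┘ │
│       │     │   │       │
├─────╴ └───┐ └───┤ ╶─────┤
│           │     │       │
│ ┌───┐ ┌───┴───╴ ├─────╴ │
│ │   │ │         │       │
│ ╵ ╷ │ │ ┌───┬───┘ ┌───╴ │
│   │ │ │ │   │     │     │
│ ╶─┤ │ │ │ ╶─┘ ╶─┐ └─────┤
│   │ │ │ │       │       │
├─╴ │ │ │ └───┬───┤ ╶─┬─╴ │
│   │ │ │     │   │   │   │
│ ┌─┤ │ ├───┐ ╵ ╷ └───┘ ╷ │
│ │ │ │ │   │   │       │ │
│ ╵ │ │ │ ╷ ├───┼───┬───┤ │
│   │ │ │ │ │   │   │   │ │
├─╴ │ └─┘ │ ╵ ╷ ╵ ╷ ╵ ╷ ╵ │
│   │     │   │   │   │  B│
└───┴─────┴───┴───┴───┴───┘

Directions: right, down, right, down, right, up, right, right, right, down, right, down, down, right, right, up, up, up, right, up, right, right, down, down, down, down, down, left, left, left, down, right, right, right, down, left, left, left, down, down, right, right, right, down, down, down, down
First turn direction: down

Solution:

┌───────────────┬───┬─────┐
│A ↓            │   │↱ → ↓│
│ ╷ ╶─┬───────┐ ╵ ┌─┘ ┌─┐ │
│ │↳ ↓│↱ → → ↓│   │↱ ↑│ │↓│
│ └─┐ ╵ ╶─┬─┐ └─┐ │ ┌─┘ │ │
│   │↳ ↑  │ │↳ ↓│ │↑│   │↓│
├───┴─┬─╴ ╵ └─┐ │ │ ├─╴ │ │
│     │       │↓│ │↑│   │↓│
│ ┌─┐ └───┬─╴ │ └─┘ ╵ ╷ │ │
│ │ │     │   │↳ → ↑  │ │↓│
├─┘ └───┐ └───┤ ╶─┬───┴─┘ │
│       │     │   │↓ ← ← ↲│
├─────╴ └───┐ └───┤ ╶─────┤
│           │     │↳ → → ↓│
│ ┌───┐ ┌───┴───╴ ├─────╴ │
│ │   │ │         │↓ ← ← ↲│
│ ╵ ╷ │ │ ┌───┬───┘ ┌───╴ │
│   │ │ │ │   │    ↓│     │
│ ╶─┤ │ │ │ ╶─┘ ╶─┐ └─────┤
│   │ │ │ │       │↳ → → ↓│
├─╴ │ │ │ └───┬───┤ ╶─┬─╴ │
│   │ │ │     │   │   │  ↓│
│ ┌─┤ │ ├───┐ ╵ ╷ └───┘ ╷ │
│ │ │ │ │   │   │       │↓│
│ ╵ │ │ │ ╷ ├───┼───┬───┤ │
│   │ │ │ │ │   │   │   │↓│
├─╴ │ └─┘ │ ╵ ╷ ╵ ╷ ╵ ╷ ╵ │
│   │     │   │   │   │  B│
└───┴─────┴───┴───┴───┴───┘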